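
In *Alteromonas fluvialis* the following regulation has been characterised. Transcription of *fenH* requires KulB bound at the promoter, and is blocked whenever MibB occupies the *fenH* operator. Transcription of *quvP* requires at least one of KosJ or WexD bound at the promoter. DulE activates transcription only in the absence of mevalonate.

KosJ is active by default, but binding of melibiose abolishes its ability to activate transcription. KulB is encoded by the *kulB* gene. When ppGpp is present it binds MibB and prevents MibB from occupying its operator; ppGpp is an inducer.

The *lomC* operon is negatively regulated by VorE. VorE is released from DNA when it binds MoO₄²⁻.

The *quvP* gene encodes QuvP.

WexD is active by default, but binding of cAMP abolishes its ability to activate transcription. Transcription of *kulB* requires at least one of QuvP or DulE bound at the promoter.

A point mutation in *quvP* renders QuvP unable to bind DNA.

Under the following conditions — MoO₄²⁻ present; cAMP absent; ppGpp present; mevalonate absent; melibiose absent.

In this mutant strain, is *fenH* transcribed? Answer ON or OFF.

QuvP is non-functional in this strain, so it has no effect.
Mevalonate is absent, so DulE is active.
Activator DulE is present, so *kulB* is transcribed.
So KulB is produced and active.
ppGpp is present, so MibB is inactive.
No repressor is bound and KulB is active, so *fenH* is transcribed.

ON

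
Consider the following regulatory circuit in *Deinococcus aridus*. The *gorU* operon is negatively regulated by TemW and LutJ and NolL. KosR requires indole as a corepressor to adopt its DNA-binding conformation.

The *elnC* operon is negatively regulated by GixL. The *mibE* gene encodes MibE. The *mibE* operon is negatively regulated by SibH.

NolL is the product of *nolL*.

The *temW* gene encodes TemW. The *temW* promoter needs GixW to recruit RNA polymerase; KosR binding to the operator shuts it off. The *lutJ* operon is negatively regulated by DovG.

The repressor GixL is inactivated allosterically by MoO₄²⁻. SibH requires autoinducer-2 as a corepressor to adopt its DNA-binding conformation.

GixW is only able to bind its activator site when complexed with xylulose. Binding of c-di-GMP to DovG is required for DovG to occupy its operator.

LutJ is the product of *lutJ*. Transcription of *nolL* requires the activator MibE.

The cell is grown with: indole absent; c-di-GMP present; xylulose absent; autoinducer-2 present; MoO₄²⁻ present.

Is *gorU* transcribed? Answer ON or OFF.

ON

Indole is absent, so KosR is inactive.
Xylulose is absent, so GixW is inactive.
Required activator GixW is absent, so *temW* is not transcribed.
So TemW is not produced.
c-di-GMP is present, so DovG is active.
With repressor DovG bound, *lutJ* is not transcribed.
So LutJ is not produced.
Autoinducer-2 is present, so SibH is active.
With repressor SibH bound, *mibE* is not transcribed.
So MibE is not produced.
Required activator MibE is absent, so *nolL* is not transcribed.
So NolL is not produced.
With no repressor bound, *gorU* is transcribed.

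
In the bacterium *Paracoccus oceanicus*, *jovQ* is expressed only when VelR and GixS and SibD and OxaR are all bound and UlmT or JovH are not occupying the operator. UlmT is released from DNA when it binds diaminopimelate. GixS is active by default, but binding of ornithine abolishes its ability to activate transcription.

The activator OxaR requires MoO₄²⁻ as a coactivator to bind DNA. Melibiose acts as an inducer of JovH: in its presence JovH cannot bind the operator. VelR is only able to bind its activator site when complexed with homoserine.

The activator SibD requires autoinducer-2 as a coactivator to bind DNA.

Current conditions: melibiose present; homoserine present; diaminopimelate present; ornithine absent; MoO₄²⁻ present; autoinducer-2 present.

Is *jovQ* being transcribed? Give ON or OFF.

ON

Homoserine is present, so VelR is active.
Ornithine is absent, so GixS is active.
Autoinducer-2 is present, so SibD is active.
MoO₄²⁻ is present, so OxaR is active.
Diaminopimelate is present, so UlmT is inactive.
Melibiose is present, so JovH is inactive.
No repressor is bound and VelR and GixS and SibD and OxaR are active, so *jovQ* is transcribed.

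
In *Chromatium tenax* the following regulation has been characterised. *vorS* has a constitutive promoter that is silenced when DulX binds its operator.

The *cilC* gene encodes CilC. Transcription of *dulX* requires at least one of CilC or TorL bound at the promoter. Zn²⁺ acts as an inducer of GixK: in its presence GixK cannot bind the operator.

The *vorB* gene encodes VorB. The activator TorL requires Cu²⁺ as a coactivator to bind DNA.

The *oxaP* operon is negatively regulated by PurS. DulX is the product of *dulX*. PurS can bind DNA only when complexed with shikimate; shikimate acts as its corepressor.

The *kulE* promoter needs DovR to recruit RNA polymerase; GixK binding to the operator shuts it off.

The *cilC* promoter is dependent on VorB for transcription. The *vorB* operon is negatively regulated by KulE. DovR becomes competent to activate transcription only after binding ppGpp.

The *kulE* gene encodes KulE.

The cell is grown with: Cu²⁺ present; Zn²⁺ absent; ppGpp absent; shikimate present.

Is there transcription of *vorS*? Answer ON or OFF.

OFF

ppGpp is absent, so DovR is inactive.
Zn²⁺ is absent, so GixK is active.
With repressor GixK bound, *kulE* is not transcribed.
So KulE is not produced.
With no repressor bound, *vorB* is transcribed.
So VorB is produced and active.
No repressor is bound and VorB is active, so *cilC* is transcribed.
So CilC is produced and active.
Cu²⁺ is present, so TorL is active.
Activator CilC is present, so *dulX* is transcribed.
So DulX is produced and active.
With repressor DulX bound, *vorS* is not transcribed.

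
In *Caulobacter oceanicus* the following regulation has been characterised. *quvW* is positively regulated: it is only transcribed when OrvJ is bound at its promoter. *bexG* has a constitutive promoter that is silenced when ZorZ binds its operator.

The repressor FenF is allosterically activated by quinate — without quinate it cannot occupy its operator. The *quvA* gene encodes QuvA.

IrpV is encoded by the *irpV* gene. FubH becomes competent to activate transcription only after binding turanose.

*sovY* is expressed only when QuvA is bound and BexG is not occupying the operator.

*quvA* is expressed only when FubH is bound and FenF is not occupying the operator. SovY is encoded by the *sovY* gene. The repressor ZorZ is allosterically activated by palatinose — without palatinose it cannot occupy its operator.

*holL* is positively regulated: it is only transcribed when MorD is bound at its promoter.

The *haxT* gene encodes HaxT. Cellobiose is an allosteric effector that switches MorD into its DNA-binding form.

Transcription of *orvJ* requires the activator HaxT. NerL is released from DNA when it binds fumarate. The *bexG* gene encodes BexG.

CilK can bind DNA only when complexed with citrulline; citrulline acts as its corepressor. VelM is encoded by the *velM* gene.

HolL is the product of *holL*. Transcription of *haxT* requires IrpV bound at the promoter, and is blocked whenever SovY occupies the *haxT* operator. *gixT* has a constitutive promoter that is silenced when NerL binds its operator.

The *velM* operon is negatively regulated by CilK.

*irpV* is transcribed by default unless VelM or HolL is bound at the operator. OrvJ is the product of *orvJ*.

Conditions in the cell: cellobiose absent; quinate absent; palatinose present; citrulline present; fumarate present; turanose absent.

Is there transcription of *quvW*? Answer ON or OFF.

ON

Palatinose is present, so ZorZ is active.
With repressor ZorZ bound, *bexG* is not transcribed.
So BexG is not produced.
Turanose is absent, so FubH is inactive.
Quinate is absent, so FenF is inactive.
Required activator FubH is absent, so *quvA* is not transcribed.
So QuvA is not produced.
Required activator QuvA is absent, so *sovY* is not transcribed.
So SovY is not produced.
Citrulline is present, so CilK is active.
With repressor CilK bound, *velM* is not transcribed.
So VelM is not produced.
Cellobiose is absent, so MorD is inactive.
Required activator MorD is absent, so *holL* is not transcribed.
So HolL is not produced.
With no repressor bound, *irpV* is transcribed.
So IrpV is produced and active.
No repressor is bound and IrpV is active, so *haxT* is transcribed.
So HaxT is produced and active.
No repressor is bound and HaxT is active, so *orvJ* is transcribed.
So OrvJ is produced and active.
No repressor is bound and OrvJ is active, so *quvW* is transcribed.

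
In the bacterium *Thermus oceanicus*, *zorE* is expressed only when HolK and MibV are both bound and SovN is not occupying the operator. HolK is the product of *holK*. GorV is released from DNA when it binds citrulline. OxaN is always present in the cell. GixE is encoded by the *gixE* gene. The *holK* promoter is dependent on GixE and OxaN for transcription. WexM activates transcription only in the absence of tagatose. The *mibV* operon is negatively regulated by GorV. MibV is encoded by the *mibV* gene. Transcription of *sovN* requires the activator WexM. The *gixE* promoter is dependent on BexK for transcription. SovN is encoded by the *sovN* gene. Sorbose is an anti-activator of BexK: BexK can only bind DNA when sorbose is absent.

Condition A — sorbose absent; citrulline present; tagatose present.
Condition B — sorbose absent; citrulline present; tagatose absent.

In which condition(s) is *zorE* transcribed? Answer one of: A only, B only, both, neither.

Condition A:
Sorbose is absent, so BexK is active.
No repressor is bound and BexK is active, so *gixE* is transcribed.
So GixE is produced and active.
OxaN is produced constitutively and is active.
No repressor is bound and GixE and OxaN are active, so *holK* is transcribed.
So HolK is produced and active.
Citrulline is present, so GorV is inactive.
With no repressor bound, *mibV* is transcribed.
So MibV is produced and active.
Tagatose is present, so WexM is inactive.
Required activator WexM is absent, so *sovN* is not transcribed.
So SovN is not produced.
No repressor is bound and HolK and MibV are active, so *zorE* is transcribed.
→ *zorE* is ON in A.
Condition B:
Sorbose is absent, so BexK is active.
No repressor is bound and BexK is active, so *gixE* is transcribed.
So GixE is produced and active.
OxaN is produced constitutively and is active.
No repressor is bound and GixE and OxaN are active, so *holK* is transcribed.
So HolK is produced and active.
Citrulline is present, so GorV is inactive.
With no repressor bound, *mibV* is transcribed.
So MibV is produced and active.
Tagatose is absent, so WexM is active.
No repressor is bound and WexM is active, so *sovN* is transcribed.
So SovN is produced and active.
With repressor SovN bound, *zorE* is not transcribed.
→ *zorE* is OFF in B.

A only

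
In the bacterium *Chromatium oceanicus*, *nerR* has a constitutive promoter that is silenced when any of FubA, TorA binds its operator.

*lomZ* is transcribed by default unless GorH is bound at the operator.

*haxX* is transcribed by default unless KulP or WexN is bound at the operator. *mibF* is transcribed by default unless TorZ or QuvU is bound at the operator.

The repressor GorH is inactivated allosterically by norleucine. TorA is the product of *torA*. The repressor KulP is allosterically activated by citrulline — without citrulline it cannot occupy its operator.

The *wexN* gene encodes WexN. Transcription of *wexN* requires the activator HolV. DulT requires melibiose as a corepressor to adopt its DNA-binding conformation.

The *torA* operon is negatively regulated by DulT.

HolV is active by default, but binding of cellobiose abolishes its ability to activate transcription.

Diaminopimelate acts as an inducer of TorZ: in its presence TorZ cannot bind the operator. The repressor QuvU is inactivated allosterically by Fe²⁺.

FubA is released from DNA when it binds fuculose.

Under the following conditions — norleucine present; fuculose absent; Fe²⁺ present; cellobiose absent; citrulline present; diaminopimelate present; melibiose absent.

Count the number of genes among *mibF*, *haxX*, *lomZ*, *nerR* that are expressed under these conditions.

2

Diaminopimelate is present, so TorZ is inactive.
Fe²⁺ is present, so QuvU is inactive.
With no repressor bound, *mibF* is transcribed.
→ *mibF* is ON.
Citrulline is present, so KulP is active.
Cellobiose is absent, so HolV is active.
No repressor is bound and HolV is active, so *wexN* is transcribed.
So WexN is produced and active.
With repressor KulP bound, *haxX* is not transcribed.
→ *haxX* is OFF.
Norleucine is present, so GorH is inactive.
With no repressor bound, *lomZ* is transcribed.
→ *lomZ* is ON.
Fuculose is absent, so FubA is active.
Melibiose is absent, so DulT is inactive.
With no repressor bound, *torA* is transcribed.
So TorA is produced and active.
With repressor FubA bound, *nerR* is not transcribed.
→ *nerR* is OFF.
2 of the 4 genes are transcribed.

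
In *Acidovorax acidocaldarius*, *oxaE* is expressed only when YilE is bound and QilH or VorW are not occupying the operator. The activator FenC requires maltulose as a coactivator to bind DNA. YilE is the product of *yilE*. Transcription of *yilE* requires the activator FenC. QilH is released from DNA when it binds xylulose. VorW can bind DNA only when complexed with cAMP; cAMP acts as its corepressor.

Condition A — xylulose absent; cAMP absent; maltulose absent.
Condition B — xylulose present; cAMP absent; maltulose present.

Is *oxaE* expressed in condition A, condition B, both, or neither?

B only

Condition A:
Xylulose is absent, so QilH is active.
cAMP is absent, so VorW is inactive.
Maltulose is absent, so FenC is inactive.
Required activator FenC is absent, so *yilE* is not transcribed.
So YilE is not produced.
With repressor QilH bound, *oxaE* is not transcribed.
→ *oxaE* is OFF in A.
Condition B:
Xylulose is present, so QilH is inactive.
cAMP is absent, so VorW is inactive.
Maltulose is present, so FenC is active.
No repressor is bound and FenC is active, so *yilE* is transcribed.
So YilE is produced and active.
No repressor is bound and YilE is active, so *oxaE* is transcribed.
→ *oxaE* is ON in B.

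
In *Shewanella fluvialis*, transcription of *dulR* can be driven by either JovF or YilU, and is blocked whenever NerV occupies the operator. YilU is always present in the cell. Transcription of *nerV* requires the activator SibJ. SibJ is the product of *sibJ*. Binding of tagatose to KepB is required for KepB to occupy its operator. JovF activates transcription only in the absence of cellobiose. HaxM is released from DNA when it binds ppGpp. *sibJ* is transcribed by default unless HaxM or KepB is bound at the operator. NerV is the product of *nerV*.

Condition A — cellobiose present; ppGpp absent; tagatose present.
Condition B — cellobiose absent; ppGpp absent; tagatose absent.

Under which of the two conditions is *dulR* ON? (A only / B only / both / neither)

both

Condition A:
Cellobiose is present, so JovF is inactive.
ppGpp is absent, so HaxM is active.
Tagatose is present, so KepB is active.
With repressor HaxM bound, *sibJ* is not transcribed.
So SibJ is not produced.
Required activator SibJ is absent, so *nerV* is not transcribed.
So NerV is not produced.
YilU is produced constitutively and is active.
Activator YilU is present, so *dulR* is transcribed.
→ *dulR* is ON in A.
Condition B:
Cellobiose is absent, so JovF is active.
ppGpp is absent, so HaxM is active.
Tagatose is absent, so KepB is inactive.
With repressor HaxM bound, *sibJ* is not transcribed.
So SibJ is not produced.
Required activator SibJ is absent, so *nerV* is not transcribed.
So NerV is not produced.
YilU is produced constitutively and is active.
Activator JovF is present, so *dulR* is transcribed.
→ *dulR* is ON in B.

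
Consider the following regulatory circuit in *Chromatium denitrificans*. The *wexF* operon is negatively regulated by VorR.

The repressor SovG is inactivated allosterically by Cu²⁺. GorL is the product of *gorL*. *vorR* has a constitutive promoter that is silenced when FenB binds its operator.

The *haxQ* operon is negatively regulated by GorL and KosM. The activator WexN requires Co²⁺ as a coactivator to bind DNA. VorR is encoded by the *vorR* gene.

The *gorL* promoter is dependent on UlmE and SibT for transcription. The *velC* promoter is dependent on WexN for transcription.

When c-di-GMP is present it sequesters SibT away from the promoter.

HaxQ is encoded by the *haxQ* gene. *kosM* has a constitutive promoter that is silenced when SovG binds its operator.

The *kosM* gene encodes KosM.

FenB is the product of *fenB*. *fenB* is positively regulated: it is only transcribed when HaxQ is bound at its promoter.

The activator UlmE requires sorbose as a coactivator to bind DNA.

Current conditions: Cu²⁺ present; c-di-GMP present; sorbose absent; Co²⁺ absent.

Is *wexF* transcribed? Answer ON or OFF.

Sorbose is absent, so UlmE is inactive.
c-di-GMP is present, so SibT is inactive.
Required activator UlmE is absent, so *gorL* is not transcribed.
So GorL is not produced.
Cu²⁺ is present, so SovG is inactive.
With no repressor bound, *kosM* is transcribed.
So KosM is produced and active.
With repressor KosM bound, *haxQ* is not transcribed.
So HaxQ is not produced.
Required activator HaxQ is absent, so *fenB* is not transcribed.
So FenB is not produced.
With no repressor bound, *vorR* is transcribed.
So VorR is produced and active.
With repressor VorR bound, *wexF* is not transcribed.

OFF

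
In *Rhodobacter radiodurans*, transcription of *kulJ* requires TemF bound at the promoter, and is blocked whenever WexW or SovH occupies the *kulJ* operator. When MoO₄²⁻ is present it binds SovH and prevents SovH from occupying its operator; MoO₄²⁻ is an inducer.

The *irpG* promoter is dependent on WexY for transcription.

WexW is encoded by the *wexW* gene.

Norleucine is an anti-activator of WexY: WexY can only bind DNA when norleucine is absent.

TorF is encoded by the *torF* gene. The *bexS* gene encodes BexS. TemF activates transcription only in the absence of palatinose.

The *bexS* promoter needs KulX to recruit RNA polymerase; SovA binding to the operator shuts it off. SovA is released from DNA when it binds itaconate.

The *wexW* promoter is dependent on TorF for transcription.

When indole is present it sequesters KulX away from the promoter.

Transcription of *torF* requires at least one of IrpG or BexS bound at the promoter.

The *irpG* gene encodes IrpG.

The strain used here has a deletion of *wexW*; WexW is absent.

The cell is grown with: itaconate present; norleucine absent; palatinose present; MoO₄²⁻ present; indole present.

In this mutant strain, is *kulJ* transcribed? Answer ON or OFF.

WexW is non-functional in this strain, so it has no effect.
MoO₄²⁻ is present, so SovH is inactive.
Palatinose is present, so TemF is inactive.
Required activator TemF is absent, so *kulJ* is not transcribed.

OFF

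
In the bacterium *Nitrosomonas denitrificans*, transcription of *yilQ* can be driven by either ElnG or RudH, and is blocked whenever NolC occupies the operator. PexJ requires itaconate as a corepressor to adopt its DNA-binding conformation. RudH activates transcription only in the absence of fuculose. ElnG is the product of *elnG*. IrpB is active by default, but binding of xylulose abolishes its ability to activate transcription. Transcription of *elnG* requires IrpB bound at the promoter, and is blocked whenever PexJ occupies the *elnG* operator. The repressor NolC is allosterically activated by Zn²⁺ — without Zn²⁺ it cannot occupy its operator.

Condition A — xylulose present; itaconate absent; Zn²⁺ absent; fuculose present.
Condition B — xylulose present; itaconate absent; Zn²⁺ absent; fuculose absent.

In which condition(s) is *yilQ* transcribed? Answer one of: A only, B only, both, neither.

B only

Condition A:
Xylulose is present, so IrpB is inactive.
Itaconate is absent, so PexJ is inactive.
Required activator IrpB is absent, so *elnG* is not transcribed.
So ElnG is not produced.
Zn²⁺ is absent, so NolC is inactive.
Fuculose is present, so RudH is inactive.
No activator is available at the *yilQ* promoter, so *yilQ* is not transcribed.
→ *yilQ* is OFF in A.
Condition B:
Xylulose is present, so IrpB is inactive.
Itaconate is absent, so PexJ is inactive.
Required activator IrpB is absent, so *elnG* is not transcribed.
So ElnG is not produced.
Zn²⁺ is absent, so NolC is inactive.
Fuculose is absent, so RudH is active.
Activator RudH is present, so *yilQ* is transcribed.
→ *yilQ* is ON in B.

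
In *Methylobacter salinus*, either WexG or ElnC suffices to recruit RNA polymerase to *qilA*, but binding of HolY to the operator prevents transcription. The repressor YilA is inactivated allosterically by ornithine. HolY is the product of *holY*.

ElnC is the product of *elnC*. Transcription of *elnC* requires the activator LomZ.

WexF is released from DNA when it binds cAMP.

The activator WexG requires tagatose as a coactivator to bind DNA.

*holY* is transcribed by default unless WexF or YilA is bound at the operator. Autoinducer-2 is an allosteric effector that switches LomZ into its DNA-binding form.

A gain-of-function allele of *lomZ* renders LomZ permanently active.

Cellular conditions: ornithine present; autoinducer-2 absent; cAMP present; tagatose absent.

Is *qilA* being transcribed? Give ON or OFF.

OFF

cAMP is present, so WexF is inactive.
Ornithine is present, so YilA is inactive.
With no repressor bound, *holY* is transcribed.
So HolY is produced and active.
Tagatose is absent, so WexG is inactive.
LomZ is constitutively active in this strain.
No repressor is bound and LomZ is active, so *elnC* is transcribed.
So ElnC is produced and active.
With repressor HolY bound, *qilA* is not transcribed.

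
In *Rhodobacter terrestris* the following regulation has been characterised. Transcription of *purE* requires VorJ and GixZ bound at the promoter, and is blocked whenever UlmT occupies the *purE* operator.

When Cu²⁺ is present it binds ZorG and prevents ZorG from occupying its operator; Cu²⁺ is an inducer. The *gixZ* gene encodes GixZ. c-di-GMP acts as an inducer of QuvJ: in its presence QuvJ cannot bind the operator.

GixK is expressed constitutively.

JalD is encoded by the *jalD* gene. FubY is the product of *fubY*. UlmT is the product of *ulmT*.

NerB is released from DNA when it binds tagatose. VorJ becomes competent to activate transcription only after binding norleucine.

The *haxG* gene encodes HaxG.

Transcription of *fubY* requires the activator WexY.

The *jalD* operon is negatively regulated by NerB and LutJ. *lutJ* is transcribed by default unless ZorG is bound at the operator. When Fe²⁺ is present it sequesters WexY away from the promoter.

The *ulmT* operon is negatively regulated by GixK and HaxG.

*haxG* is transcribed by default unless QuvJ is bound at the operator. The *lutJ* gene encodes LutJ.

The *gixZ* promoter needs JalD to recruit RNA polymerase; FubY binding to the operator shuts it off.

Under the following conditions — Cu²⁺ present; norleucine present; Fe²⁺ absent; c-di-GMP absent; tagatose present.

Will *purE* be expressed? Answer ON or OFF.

Norleucine is present, so VorJ is active.
GixK is produced constitutively and is active.
c-di-GMP is absent, so QuvJ is active.
With repressor QuvJ bound, *haxG* is not transcribed.
So HaxG is not produced.
With repressor GixK bound, *ulmT* is not transcribed.
So UlmT is not produced.
Tagatose is present, so NerB is inactive.
Cu²⁺ is present, so ZorG is inactive.
With no repressor bound, *lutJ* is transcribed.
So LutJ is produced and active.
With repressor LutJ bound, *jalD* is not transcribed.
So JalD is not produced.
Fe²⁺ is absent, so WexY is active.
No repressor is bound and WexY is active, so *fubY* is transcribed.
So FubY is produced and active.
With repressor FubY bound, *gixZ* is not transcribed.
So GixZ is not produced.
Required activator GixZ is absent, so *purE* is not transcribed.

OFF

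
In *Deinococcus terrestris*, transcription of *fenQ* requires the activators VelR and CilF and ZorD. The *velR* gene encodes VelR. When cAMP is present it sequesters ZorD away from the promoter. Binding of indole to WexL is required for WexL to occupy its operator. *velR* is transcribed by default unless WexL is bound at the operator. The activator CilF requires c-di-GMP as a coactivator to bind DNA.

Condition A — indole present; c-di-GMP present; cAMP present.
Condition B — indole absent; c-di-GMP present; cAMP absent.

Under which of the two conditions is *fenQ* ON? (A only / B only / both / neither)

Condition A:
Indole is present, so WexL is active.
With repressor WexL bound, *velR* is not transcribed.
So VelR is not produced.
c-di-GMP is present, so CilF is active.
cAMP is present, so ZorD is inactive.
Required activator VelR is absent, so *fenQ* is not transcribed.
→ *fenQ* is OFF in A.
Condition B:
Indole is absent, so WexL is inactive.
With no repressor bound, *velR* is transcribed.
So VelR is produced and active.
c-di-GMP is present, so CilF is active.
cAMP is absent, so ZorD is active.
No repressor is bound and VelR and CilF and ZorD are active, so *fenQ* is transcribed.
→ *fenQ* is ON in B.

B only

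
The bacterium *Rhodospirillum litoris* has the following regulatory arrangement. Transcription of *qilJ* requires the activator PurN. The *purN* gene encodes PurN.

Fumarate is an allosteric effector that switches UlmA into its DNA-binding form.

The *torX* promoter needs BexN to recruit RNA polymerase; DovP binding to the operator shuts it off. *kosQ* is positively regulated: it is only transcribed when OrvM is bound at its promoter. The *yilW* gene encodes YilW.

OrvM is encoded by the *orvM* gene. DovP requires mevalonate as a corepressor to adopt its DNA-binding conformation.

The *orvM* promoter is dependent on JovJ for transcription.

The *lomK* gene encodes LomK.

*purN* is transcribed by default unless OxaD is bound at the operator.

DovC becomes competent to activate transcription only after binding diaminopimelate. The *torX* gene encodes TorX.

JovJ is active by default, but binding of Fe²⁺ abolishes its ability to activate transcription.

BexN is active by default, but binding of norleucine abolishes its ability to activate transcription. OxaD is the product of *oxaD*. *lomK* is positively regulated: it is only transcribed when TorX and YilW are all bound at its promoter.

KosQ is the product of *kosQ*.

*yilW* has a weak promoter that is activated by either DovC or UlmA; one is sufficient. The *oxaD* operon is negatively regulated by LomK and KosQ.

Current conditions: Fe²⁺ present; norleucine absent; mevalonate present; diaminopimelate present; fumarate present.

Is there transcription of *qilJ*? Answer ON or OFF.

Mevalonate is present, so DovP is active.
Norleucine is absent, so BexN is active.
With repressor DovP bound, *torX* is not transcribed.
So TorX is not produced.
Diaminopimelate is present, so DovC is active.
Fumarate is present, so UlmA is active.
Activator DovC is present, so *yilW* is transcribed.
So YilW is produced and active.
Required activator TorX is absent, so *lomK* is not transcribed.
So LomK is not produced.
Fe²⁺ is present, so JovJ is inactive.
Required activator JovJ is absent, so *orvM* is not transcribed.
So OrvM is not produced.
Required activator OrvM is absent, so *kosQ* is not transcribed.
So KosQ is not produced.
With no repressor bound, *oxaD* is transcribed.
So OxaD is produced and active.
With repressor OxaD bound, *purN* is not transcribed.
So PurN is not produced.
Required activator PurN is absent, so *qilJ* is not transcribed.

OFF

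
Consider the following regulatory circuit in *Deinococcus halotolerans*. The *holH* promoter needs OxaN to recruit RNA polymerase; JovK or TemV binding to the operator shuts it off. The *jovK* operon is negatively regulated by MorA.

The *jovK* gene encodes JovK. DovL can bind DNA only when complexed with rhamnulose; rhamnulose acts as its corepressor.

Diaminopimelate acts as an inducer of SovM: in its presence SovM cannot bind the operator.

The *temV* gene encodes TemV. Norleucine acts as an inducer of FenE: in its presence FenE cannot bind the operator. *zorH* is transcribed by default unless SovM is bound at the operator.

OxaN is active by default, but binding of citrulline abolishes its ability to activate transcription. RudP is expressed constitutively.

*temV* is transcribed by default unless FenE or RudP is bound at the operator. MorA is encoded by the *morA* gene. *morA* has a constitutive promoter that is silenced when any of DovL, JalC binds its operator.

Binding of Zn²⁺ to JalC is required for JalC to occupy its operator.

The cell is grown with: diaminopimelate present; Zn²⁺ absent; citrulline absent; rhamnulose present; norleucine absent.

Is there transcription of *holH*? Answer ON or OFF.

OFF

Rhamnulose is present, so DovL is active.
Zn²⁺ is absent, so JalC is inactive.
With repressor DovL bound, *morA* is not transcribed.
So MorA is not produced.
With no repressor bound, *jovK* is transcribed.
So JovK is produced and active.
Citrulline is absent, so OxaN is active.
Norleucine is absent, so FenE is active.
RudP is produced constitutively and is active.
With repressor FenE bound, *temV* is not transcribed.
So TemV is not produced.
With repressor JovK bound, *holH* is not transcribed.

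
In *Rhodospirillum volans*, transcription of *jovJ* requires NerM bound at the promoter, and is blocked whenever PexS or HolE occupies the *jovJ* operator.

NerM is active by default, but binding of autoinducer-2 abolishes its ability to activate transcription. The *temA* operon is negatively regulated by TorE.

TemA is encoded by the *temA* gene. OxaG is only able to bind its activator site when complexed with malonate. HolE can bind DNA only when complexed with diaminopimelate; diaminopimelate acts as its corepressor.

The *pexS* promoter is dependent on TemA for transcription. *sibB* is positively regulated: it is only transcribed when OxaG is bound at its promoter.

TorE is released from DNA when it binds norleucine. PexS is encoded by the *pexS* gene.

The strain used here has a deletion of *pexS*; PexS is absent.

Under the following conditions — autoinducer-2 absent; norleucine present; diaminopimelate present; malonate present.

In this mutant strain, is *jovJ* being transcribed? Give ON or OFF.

PexS is non-functional in this strain, so it has no effect.
Diaminopimelate is present, so HolE is active.
Autoinducer-2 is absent, so NerM is active.
With repressor HolE bound, *jovJ* is not transcribed.

OFF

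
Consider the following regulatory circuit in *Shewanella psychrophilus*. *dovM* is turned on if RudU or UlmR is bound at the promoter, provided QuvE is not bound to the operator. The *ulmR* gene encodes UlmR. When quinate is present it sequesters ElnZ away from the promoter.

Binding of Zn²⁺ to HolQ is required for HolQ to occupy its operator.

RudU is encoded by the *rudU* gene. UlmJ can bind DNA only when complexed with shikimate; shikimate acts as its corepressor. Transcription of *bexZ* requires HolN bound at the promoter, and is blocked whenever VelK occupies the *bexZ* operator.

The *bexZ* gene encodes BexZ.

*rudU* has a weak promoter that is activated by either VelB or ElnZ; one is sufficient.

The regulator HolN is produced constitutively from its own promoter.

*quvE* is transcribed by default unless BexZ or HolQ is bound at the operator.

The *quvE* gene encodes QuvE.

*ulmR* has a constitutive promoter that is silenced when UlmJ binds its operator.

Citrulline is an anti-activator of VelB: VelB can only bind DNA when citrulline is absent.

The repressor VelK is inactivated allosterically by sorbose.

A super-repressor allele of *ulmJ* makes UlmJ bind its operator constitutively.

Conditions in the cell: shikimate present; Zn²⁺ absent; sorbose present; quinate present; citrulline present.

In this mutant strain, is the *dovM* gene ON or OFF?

OFF

Citrulline is present, so VelB is inactive.
Quinate is present, so ElnZ is inactive.
No activator is available at the *rudU* promoter, so *rudU* is not transcribed.
So RudU is not produced.
UlmJ is constitutively active in this strain.
With repressor UlmJ bound, *ulmR* is not transcribed.
So UlmR is not produced.
HolN is produced constitutively and is active.
Sorbose is present, so VelK is inactive.
No repressor is bound and HolN is active, so *bexZ* is transcribed.
So BexZ is produced and active.
Zn²⁺ is absent, so HolQ is inactive.
With repressor BexZ bound, *quvE* is not transcribed.
So QuvE is not produced.
No activator is available at the *dovM* promoter, so *dovM* is not transcribed.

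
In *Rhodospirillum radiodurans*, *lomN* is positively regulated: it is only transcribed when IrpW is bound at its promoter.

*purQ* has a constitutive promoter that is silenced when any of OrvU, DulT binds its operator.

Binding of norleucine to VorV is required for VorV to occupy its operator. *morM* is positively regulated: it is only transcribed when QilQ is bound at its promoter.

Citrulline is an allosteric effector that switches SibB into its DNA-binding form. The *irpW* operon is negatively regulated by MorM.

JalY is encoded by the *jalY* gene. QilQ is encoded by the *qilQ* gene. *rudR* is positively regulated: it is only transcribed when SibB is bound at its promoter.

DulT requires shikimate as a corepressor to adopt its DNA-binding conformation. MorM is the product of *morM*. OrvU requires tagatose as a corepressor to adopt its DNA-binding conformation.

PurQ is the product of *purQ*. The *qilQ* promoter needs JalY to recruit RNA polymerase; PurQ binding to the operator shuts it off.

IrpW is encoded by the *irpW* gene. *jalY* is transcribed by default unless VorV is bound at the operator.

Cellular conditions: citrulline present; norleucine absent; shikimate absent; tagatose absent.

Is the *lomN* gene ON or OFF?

ON

Norleucine is absent, so VorV is inactive.
With no repressor bound, *jalY* is transcribed.
So JalY is produced and active.
Tagatose is absent, so OrvU is inactive.
Shikimate is absent, so DulT is inactive.
With no repressor bound, *purQ* is transcribed.
So PurQ is produced and active.
With repressor PurQ bound, *qilQ* is not transcribed.
So QilQ is not produced.
Required activator QilQ is absent, so *morM* is not transcribed.
So MorM is not produced.
With no repressor bound, *irpW* is transcribed.
So IrpW is produced and active.
No repressor is bound and IrpW is active, so *lomN* is transcribed.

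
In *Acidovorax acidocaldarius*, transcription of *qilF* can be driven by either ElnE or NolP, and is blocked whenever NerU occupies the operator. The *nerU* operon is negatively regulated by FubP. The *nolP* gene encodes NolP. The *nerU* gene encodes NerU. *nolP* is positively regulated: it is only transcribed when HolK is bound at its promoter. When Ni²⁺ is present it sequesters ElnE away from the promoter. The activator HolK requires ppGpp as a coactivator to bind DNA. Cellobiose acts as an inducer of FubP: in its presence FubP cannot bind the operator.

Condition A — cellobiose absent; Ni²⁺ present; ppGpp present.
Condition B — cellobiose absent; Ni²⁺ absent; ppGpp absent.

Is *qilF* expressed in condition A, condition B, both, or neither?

both

Condition A:
Cellobiose is absent, so FubP is active.
With repressor FubP bound, *nerU* is not transcribed.
So NerU is not produced.
Ni²⁺ is present, so ElnE is inactive.
ppGpp is present, so HolK is active.
No repressor is bound and HolK is active, so *nolP* is transcribed.
So NolP is produced and active.
Activator NolP is present, so *qilF* is transcribed.
→ *qilF* is ON in A.
Condition B:
Cellobiose is absent, so FubP is active.
With repressor FubP bound, *nerU* is not transcribed.
So NerU is not produced.
Ni²⁺ is absent, so ElnE is active.
ppGpp is absent, so HolK is inactive.
Required activator HolK is absent, so *nolP* is not transcribed.
So NolP is not produced.
Activator ElnE is present, so *qilF* is transcribed.
→ *qilF* is ON in B.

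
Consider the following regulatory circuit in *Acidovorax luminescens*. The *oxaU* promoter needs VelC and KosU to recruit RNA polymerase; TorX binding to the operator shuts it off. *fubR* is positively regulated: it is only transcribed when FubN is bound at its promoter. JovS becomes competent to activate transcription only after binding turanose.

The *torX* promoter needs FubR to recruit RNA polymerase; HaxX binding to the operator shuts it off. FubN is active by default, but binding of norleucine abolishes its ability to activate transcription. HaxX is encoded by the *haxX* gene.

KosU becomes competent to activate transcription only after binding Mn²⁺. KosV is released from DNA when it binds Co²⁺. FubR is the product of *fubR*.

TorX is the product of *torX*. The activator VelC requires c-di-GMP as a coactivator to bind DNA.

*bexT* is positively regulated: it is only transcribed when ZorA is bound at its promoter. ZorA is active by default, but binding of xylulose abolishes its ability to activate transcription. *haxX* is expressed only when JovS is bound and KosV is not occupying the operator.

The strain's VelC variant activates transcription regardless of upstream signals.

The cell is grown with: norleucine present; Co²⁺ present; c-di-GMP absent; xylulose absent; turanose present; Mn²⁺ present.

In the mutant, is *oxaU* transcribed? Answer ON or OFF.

ON

VelC is constitutively active in this strain.
Norleucine is present, so FubN is inactive.
Required activator FubN is absent, so *fubR* is not transcribed.
So FubR is not produced.
Turanose is present, so JovS is active.
Co²⁺ is present, so KosV is inactive.
No repressor is bound and JovS is active, so *haxX* is transcribed.
So HaxX is produced and active.
With repressor HaxX bound, *torX* is not transcribed.
So TorX is not produced.
Mn²⁺ is present, so KosU is active.
No repressor is bound and VelC and KosU are active, so *oxaU* is transcribed.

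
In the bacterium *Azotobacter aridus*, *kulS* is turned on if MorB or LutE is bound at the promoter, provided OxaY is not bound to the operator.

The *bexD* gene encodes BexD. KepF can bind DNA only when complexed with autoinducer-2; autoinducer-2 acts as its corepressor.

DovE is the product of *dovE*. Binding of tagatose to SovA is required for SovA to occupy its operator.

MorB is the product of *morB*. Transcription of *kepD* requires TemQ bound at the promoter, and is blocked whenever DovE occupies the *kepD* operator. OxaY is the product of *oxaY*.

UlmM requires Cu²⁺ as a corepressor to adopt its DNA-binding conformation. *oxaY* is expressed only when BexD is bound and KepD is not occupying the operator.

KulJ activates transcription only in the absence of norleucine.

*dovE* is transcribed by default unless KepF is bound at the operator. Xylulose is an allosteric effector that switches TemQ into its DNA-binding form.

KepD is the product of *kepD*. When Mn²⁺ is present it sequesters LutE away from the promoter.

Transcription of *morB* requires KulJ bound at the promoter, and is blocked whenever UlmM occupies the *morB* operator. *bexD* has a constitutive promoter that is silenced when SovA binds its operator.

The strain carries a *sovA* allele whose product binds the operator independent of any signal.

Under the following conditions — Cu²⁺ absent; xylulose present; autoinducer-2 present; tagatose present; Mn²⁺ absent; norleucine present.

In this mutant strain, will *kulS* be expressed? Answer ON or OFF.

ON

SovA is constitutively active in this strain.
With repressor SovA bound, *bexD* is not transcribed.
So BexD is not produced.
Xylulose is present, so TemQ is active.
Autoinducer-2 is present, so KepF is active.
With repressor KepF bound, *dovE* is not transcribed.
So DovE is not produced.
No repressor is bound and TemQ is active, so *kepD* is transcribed.
So KepD is produced and active.
With repressor KepD bound, *oxaY* is not transcribed.
So OxaY is not produced.
Norleucine is present, so KulJ is inactive.
Cu²⁺ is absent, so UlmM is inactive.
Required activator KulJ is absent, so *morB* is not transcribed.
So MorB is not produced.
Mn²⁺ is absent, so LutE is active.
Activator LutE is present, so *kulS* is transcribed.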